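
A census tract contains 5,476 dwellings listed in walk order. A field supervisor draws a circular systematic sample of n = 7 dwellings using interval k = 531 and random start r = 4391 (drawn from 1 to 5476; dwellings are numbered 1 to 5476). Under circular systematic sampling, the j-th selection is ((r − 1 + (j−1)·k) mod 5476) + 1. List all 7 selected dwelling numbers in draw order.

4391, 4922, 5453, 508, 1039, 1570, 2101

Selection 1: 4391
Selection 2: 4391 + 531 = 4922
Selection 3: 4922 + 531 = 5453
Selection 4: 5453 + 531 = 5984 → 5984 − 5476 = 508
Selection 5: 508 + 531 = 1039
Selection 6: 1039 + 531 = 1570
Selection 7: 1570 + 531 = 2101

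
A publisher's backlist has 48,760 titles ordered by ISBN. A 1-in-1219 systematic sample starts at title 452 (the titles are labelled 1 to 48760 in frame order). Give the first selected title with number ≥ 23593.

k = 1219
Steps past start: ⌈(23593 − 452)/1219⌉ = ⌈23141/1219⌉ = 19
Selected title: 452 + 19×1219 = 23613

23613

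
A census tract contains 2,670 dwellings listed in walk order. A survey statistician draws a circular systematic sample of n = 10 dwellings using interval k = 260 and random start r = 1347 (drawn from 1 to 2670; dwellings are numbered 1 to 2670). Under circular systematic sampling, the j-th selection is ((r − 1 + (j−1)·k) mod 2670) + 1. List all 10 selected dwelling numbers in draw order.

Selection 1: 1347
Selection 2: 1347 + 260 = 1607
Selection 3: 1607 + 260 = 1867
Selection 4: 1867 + 260 = 2127
Selection 5: 2127 + 260 = 2387
Selection 6: 2387 + 260 = 2647
Selection 7: 2647 + 260 = 2907 → 2907 − 2670 = 237
Selection 8: 237 + 260 = 497
Selection 9: 497 + 260 = 757
Selection 10: 757 + 260 = 1017

1347, 1607, 1867, 2127, 2387, 2647, 237, 497, 757, 1017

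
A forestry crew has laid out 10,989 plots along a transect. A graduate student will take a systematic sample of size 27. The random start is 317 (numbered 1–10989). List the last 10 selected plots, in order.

7236, 7643, 8050, 8457, 8864, 9271, 9678, 10085, 10492, 10899

k = N/n = 10989/27 = 407
18th selection = 317 + 17×407 = 7236
19th: 7236 + 407 = 7643
20th: 7643 + 407 = 8050
21st: 8050 + 407 = 8457
22nd: 8457 + 407 = 8864
23rd: 8864 + 407 = 9271
24th: 9271 + 407 = 9678
25th: 9678 + 407 = 10085
26th: 10085 + 407 = 10492
27th: 10492 + 407 = 10899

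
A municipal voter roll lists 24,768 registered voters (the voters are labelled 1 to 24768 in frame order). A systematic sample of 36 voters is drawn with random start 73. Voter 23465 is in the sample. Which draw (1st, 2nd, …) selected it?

k = 24768/36 = 688
position = (23465 − 73)/688 + 1 = 23392/688 + 1 = 34 + 1 = 35

35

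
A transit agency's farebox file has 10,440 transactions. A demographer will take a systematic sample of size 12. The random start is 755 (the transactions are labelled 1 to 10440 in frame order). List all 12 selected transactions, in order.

755, 1625, 2495, 3365, 4235, 5105, 5975, 6845, 7715, 8585, 9455, 10325

k = N/n = 10440/12 = 870
transaction 1: 755
transaction 2: 755 + 870 = 1625
transaction 3: 1625 + 870 = 2495
transaction 4: 2495 + 870 = 3365
transaction 5: 3365 + 870 = 4235
transaction 6: 4235 + 870 = 5105
transaction 7: 5105 + 870 = 5975
transaction 8: 5975 + 870 = 6845
transaction 9: 6845 + 870 = 7715
transaction 10: 7715 + 870 = 8585
transaction 11: 8585 + 870 = 9455
transaction 12: 9455 + 870 = 10325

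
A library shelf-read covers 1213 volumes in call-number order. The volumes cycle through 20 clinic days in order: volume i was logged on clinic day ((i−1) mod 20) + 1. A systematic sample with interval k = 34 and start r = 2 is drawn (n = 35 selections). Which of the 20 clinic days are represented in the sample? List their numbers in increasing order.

Consecutive selections differ by k = 34, so their clinic day numbers differ by 34 mod 20 = 14.
gcd(34, 20) = 2, so the sample visits 20/2 = 10 distinct residues mod 20.
Start 2 is clinic day 2; the clinic days hit are 2, 4, 6, 8, 10, 12, 14, 16, 18, 20.

2, 4, 6, 8, 10, 12, 14, 16, 18, 20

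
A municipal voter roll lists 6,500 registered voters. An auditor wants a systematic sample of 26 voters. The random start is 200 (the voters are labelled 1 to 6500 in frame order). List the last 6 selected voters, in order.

5200, 5450, 5700, 5950, 6200, 6450

k = N/n = 6500/26 = 250
21st selection = 200 + 20×250 = 5200
22nd: 5200 + 250 = 5450
23rd: 5450 + 250 = 5700
24th: 5700 + 250 = 5950
25th: 5950 + 250 = 6200
26th: 6200 + 250 = 6450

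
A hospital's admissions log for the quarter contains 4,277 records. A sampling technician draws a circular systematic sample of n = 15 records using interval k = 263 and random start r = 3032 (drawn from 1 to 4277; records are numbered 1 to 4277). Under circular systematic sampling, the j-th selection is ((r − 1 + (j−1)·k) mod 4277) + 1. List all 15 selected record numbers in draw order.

Selection 1: 3032
Selection 2: 3032 + 263 = 3295
Selection 3: 3295 + 263 = 3558
Selection 4: 3558 + 263 = 3821
Selection 5: 3821 + 263 = 4084
Selection 6: 4084 + 263 = 4347 → 4347 − 4277 = 70
Selection 7: 70 + 263 = 333
Selection 8: 333 + 263 = 596
Selection 9: 596 + 263 = 859
Selection 10: 859 + 263 = 1122
Selection 11: 1122 + 263 = 1385
Selection 12: 1385 + 263 = 1648
Selection 13: 1648 + 263 = 1911
Selection 14: 1911 + 263 = 2174
Selection 15: 2174 + 263 = 2437

3032, 3295, 3558, 3821, 4084, 70, 333, 596, 859, 1122, 1385, 1648, 1911, 2174, 2437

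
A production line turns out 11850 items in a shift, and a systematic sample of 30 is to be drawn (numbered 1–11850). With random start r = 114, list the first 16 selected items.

k = N/n = 11850/30 = 395
item 1: 114
item 2: 114 + 395 = 509
item 3: 509 + 395 = 904
item 4: 904 + 395 = 1299
item 5: 1299 + 395 = 1694
item 6: 1694 + 395 = 2089
item 7: 2089 + 395 = 2484
item 8: 2484 + 395 = 2879
item 9: 2879 + 395 = 3274
item 10: 3274 + 395 = 3669
item 11: 3669 + 395 = 4064
item 12: 4064 + 395 = 4459
item 13: 4459 + 395 = 4854
item 14: 4854 + 395 = 5249
item 15: 5249 + 395 = 5644
item 16: 5644 + 395 = 6039

114, 509, 904, 1299, 1694, 2089, 2484, 2879, 3274, 3669, 4064, 4459, 4854, 5249, 5644, 6039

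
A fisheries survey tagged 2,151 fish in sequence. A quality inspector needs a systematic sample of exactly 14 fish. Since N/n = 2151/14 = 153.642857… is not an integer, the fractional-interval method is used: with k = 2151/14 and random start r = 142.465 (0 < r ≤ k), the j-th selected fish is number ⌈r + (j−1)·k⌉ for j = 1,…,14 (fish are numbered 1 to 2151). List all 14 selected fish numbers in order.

j=1: r + 0k = 142.465 → ⌈·⌉ = 143
j=2: r + 1k = 296.107857… → ⌈·⌉ = 297
j=3: r + 2k = 449.750714… → ⌈·⌉ = 450
j=4: r + 3k = 603.393571… → ⌈·⌉ = 604
j=5: r + 4k = 757.036428… → ⌈·⌉ = 758
j=6: r + 5k = 910.679285… → ⌈·⌉ = 911
j=7: r + 6k = 1064.322142… → ⌈·⌉ = 1065
j=8: r + 7k = 1217.965 → ⌈·⌉ = 1218
j=9: r + 8k = 1371.607857… → ⌈·⌉ = 1372
j=10: r + 9k = 1525.250714… → ⌈·⌉ = 1526
j=11: r + 10k = 1678.893571… → ⌈·⌉ = 1679
j=12: r + 11k = 1832.536428… → ⌈·⌉ = 1833
j=13: r + 12k = 1986.179285… → ⌈·⌉ = 1987
j=14: r + 13k = 2139.822142… → ⌈·⌉ = 2140

143, 297, 450, 604, 758, 911, 1065, 1218, 1372, 1526, 1679, 1833, 1987, 2140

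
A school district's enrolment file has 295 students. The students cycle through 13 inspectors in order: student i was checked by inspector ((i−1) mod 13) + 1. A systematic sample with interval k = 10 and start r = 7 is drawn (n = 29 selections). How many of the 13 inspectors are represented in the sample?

13

Consecutive selections differ by k = 10, so their inspector numbers differ by 10 mod 13 = 10.
gcd(10, 13) = 1, so the sample visits 13/1 = 13 distinct residues mod 13.
Start 7 is inspector 7; the inspectors hit are 1, 2, 3, 4, 5, 6, 7, 8, 9, 10, 11, 12, 13.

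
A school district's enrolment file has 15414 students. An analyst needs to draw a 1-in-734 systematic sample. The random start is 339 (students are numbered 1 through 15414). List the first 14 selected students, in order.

student 1: 339
student 2: 339 + 734 = 1073
student 3: 1073 + 734 = 1807
student 4: 1807 + 734 = 2541
student 5: 2541 + 734 = 3275
student 6: 3275 + 734 = 4009
student 7: 4009 + 734 = 4743
student 8: 4743 + 734 = 5477
student 9: 5477 + 734 = 6211
student 10: 6211 + 734 = 6945
student 11: 6945 + 734 = 7679
student 12: 7679 + 734 = 8413
student 13: 8413 + 734 = 9147
student 14: 9147 + 734 = 9881

339, 1073, 1807, 2541, 3275, 4009, 4743, 5477, 6211, 6945, 7679, 8413, 9147, 9881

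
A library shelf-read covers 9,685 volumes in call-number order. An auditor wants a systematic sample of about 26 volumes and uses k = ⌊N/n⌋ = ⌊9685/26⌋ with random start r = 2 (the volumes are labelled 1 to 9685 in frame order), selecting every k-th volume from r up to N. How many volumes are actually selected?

27

k = ⌊9685/26⌋ = 372
Achieved size = ⌊(9685 − 2)/372⌋ + 1 = ⌊9683/372⌋ + 1 = 26 + 1 = 27
(last selection: 2 + 26×372 = 9674 ≤ 9685; next would be 10046 > 9685)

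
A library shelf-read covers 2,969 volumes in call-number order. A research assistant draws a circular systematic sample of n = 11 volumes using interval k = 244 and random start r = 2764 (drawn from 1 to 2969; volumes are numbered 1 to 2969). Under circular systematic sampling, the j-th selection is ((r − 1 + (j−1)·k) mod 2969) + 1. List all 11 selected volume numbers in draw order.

2764, 39, 283, 527, 771, 1015, 1259, 1503, 1747, 1991, 2235

Selection 1: 2764
Selection 2: 2764 + 244 = 3008 → 3008 − 2969 = 39
Selection 3: 39 + 244 = 283
Selection 4: 283 + 244 = 527
Selection 5: 527 + 244 = 771
Selection 6: 771 + 244 = 1015
Selection 7: 1015 + 244 = 1259
Selection 8: 1259 + 244 = 1503
Selection 9: 1503 + 244 = 1747
Selection 10: 1747 + 244 = 1991
Selection 11: 1991 + 244 = 2235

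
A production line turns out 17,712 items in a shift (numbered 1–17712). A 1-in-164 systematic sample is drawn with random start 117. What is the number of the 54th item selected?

8809

k = 164
54th selection = r + (54−1)·k = 117 + 53×164 = 117 + 8692 = 8809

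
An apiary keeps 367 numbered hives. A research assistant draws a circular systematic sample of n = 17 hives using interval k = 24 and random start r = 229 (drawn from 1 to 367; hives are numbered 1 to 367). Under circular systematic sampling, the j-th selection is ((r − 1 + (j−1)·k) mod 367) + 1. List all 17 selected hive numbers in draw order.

Selection 1: 229
Selection 2: 229 + 24 = 253
Selection 3: 253 + 24 = 277
Selection 4: 277 + 24 = 301
Selection 5: 301 + 24 = 325
Selection 6: 325 + 24 = 349
Selection 7: 349 + 24 = 373 → 373 − 367 = 6
Selection 8: 6 + 24 = 30
Selection 9: 30 + 24 = 54
Selection 10: 54 + 24 = 78
Selection 11: 78 + 24 = 102
Selection 12: 102 + 24 = 126
Selection 13: 126 + 24 = 150
Selection 14: 150 + 24 = 174
Selection 15: 174 + 24 = 198
Selection 16: 198 + 24 = 222
Selection 17: 222 + 24 = 246

229, 253, 277, 301, 325, 349, 6, 30, 54, 78, 102, 126, 150, 174, 198, 222, 246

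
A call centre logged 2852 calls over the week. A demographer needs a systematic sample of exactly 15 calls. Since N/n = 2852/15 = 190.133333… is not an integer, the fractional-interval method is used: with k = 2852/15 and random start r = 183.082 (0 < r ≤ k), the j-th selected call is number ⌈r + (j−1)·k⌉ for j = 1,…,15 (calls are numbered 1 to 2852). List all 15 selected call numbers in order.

j=1: r + 0k = 183.082 → ⌈·⌉ = 184
j=2: r + 1k = 373.215333… → ⌈·⌉ = 374
j=3: r + 2k = 563.348666… → ⌈·⌉ = 564
j=4: r + 3k = 753.482 → ⌈·⌉ = 754
j=5: r + 4k = 943.615333… → ⌈·⌉ = 944
j=6: r + 5k = 1133.748666… → ⌈·⌉ = 1134
j=7: r + 6k = 1323.882 → ⌈·⌉ = 1324
j=8: r + 7k = 1514.015333… → ⌈·⌉ = 1515
j=9: r + 8k = 1704.148666… → ⌈·⌉ = 1705
j=10: r + 9k = 1894.282 → ⌈·⌉ = 1895
j=11: r + 10k = 2084.415333… → ⌈·⌉ = 2085
j=12: r + 11k = 2274.548666… → ⌈·⌉ = 2275
j=13: r + 12k = 2464.682 → ⌈·⌉ = 2465
j=14: r + 13k = 2654.815333… → ⌈·⌉ = 2655
j=15: r + 14k = 2844.948666… → ⌈·⌉ = 2845

184, 374, 564, 754, 944, 1134, 1324, 1515, 1705, 1895, 2085, 2275, 2465, 2655, 2845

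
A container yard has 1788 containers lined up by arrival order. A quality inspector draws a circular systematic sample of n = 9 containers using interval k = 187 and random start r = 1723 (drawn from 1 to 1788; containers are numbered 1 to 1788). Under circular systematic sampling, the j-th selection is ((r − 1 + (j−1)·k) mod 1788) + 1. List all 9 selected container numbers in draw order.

Selection 1: 1723
Selection 2: 1723 + 187 = 1910 → 1910 − 1788 = 122
Selection 3: 122 + 187 = 309
Selection 4: 309 + 187 = 496
Selection 5: 496 + 187 = 683
Selection 6: 683 + 187 = 870
Selection 7: 870 + 187 = 1057
Selection 8: 1057 + 187 = 1244
Selection 9: 1244 + 187 = 1431

1723, 122, 309, 496, 683, 870, 1057, 1244, 1431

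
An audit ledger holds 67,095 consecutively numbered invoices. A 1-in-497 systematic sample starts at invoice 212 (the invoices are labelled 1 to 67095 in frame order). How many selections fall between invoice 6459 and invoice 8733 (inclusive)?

k = 497
First selection ≥ 6459: 212 + ⌈(6459−212)/497⌉·497 = 212 + 13×497 = 6673
Last selection ≤ 8733: 212 + ⌊(8733−212)/497⌋·497 = 212 + 17×497 = 8661
Count = 17 − 13 + 1 = 5

5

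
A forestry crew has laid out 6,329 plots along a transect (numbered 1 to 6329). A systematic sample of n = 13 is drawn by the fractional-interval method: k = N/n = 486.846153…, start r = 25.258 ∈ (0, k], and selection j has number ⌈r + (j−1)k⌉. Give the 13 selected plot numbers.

26, 513, 999, 1486, 1973, 2460, 2947, 3434, 3921, 4407, 4894, 5381, 5868

j=1: r + 0k = 25.258 → ⌈·⌉ = 26
j=2: r + 1k = 512.104153… → ⌈·⌉ = 513
j=3: r + 2k = 998.950307… → ⌈·⌉ = 999
j=4: r + 3k = 1485.796461… → ⌈·⌉ = 1486
j=5: r + 4k = 1972.642615… → ⌈·⌉ = 1973
j=6: r + 5k = 2459.488769… → ⌈·⌉ = 2460
j=7: r + 6k = 2946.334923… → ⌈·⌉ = 2947
j=8: r + 7k = 3433.181076… → ⌈·⌉ = 3434
j=9: r + 8k = 3920.027230… → ⌈·⌉ = 3921
j=10: r + 9k = 4406.873384… → ⌈·⌉ = 4407
j=11: r + 10k = 4893.719538… → ⌈·⌉ = 4894
j=12: r + 11k = 5380.565692… → ⌈·⌉ = 5381
j=13: r + 12k = 5867.411846… → ⌈·⌉ = 5868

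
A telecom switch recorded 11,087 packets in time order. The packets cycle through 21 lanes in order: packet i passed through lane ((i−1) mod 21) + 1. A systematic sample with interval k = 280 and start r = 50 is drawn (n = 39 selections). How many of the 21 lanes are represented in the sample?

3

Consecutive selections differ by k = 280, so their lane numbers differ by 280 mod 21 = 7.
gcd(280, 21) = 7, so the sample visits 21/7 = 3 distinct residues mod 21.
Start 50 is lane 8; the lanes hit are 1, 8, 15.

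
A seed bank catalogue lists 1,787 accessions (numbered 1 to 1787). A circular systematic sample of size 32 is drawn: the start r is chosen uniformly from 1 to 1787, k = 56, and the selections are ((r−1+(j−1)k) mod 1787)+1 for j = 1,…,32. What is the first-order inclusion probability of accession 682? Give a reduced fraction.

For each position j, as r ranges over 1…1787 the j-th selection hits every accession exactly once, so accession 682 is selected for exactly 32 of the 1787 starts.
Inclusion probability = 32/1787.

32/1787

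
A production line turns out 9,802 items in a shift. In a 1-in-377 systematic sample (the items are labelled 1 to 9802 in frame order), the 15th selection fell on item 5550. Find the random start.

k = 377
r = 5550 − (15−1)×377 = 5550 − 5278 = 272

272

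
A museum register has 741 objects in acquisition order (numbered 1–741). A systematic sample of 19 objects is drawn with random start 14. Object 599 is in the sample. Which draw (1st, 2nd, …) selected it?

k = 741/19 = 39
position = (599 − 14)/39 + 1 = 585/39 + 1 = 15 + 1 = 16

16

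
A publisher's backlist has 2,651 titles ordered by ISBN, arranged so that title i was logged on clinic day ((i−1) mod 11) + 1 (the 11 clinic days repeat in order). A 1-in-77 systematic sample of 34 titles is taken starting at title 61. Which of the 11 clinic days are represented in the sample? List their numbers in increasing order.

6

Consecutive selections differ by k = 77, so their clinic day numbers differ by 77 mod 11 = 0.
gcd(77, 11) = 11, so the sample visits 11/11 = 1 distinct residues mod 11.
Start 61 is clinic day 6; the clinic days hit are 6.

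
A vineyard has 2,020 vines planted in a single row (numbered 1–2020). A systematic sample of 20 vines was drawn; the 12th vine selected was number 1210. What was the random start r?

99

k = 2020/20 = 101
r = 1210 − (12−1)×101 = 1210 − 1111 = 99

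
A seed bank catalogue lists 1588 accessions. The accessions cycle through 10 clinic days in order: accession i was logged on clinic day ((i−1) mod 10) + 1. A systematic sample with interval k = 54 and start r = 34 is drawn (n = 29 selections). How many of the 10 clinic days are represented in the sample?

Consecutive selections differ by k = 54, so their clinic day numbers differ by 54 mod 10 = 4.
gcd(54, 10) = 2, so the sample visits 10/2 = 5 distinct residues mod 10.
Start 34 is clinic day 4; the clinic days hit are 2, 4, 6, 8, 10.

5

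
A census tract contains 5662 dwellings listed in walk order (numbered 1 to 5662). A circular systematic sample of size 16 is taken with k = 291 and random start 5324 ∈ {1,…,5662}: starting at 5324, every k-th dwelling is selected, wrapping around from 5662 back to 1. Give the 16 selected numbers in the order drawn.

5324, 5615, 244, 535, 826, 1117, 1408, 1699, 1990, 2281, 2572, 2863, 3154, 3445, 3736, 4027

Selection 1: 5324
Selection 2: 5324 + 291 = 5615
Selection 3: 5615 + 291 = 5906 → 5906 − 5662 = 244
Selection 4: 244 + 291 = 535
Selection 5: 535 + 291 = 826
Selection 6: 826 + 291 = 1117
Selection 7: 1117 + 291 = 1408
Selection 8: 1408 + 291 = 1699
Selection 9: 1699 + 291 = 1990
Selection 10: 1990 + 291 = 2281
Selection 11: 2281 + 291 = 2572
Selection 12: 2572 + 291 = 2863
Selection 13: 2863 + 291 = 3154
Selection 14: 3154 + 291 = 3445
Selection 15: 3445 + 291 = 3736
Selection 16: 3736 + 291 = 4027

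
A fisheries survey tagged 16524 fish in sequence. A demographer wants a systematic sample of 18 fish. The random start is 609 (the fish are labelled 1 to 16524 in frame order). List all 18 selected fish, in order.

609, 1527, 2445, 3363, 4281, 5199, 6117, 7035, 7953, 8871, 9789, 10707, 11625, 12543, 13461, 14379, 15297, 16215

k = N/n = 16524/18 = 918
fish 1: 609
fish 2: 609 + 918 = 1527
fish 3: 1527 + 918 = 2445
fish 4: 2445 + 918 = 3363
fish 5: 3363 + 918 = 4281
fish 6: 4281 + 918 = 5199
fish 7: 5199 + 918 = 6117
fish 8: 6117 + 918 = 7035
fish 9: 7035 + 918 = 7953
fish 10: 7953 + 918 = 8871
fish 11: 8871 + 918 = 9789
fish 12: 9789 + 918 = 10707
fish 13: 10707 + 918 = 11625
fish 14: 11625 + 918 = 12543
fish 15: 12543 + 918 = 13461
fish 16: 13461 + 918 = 14379
fish 17: 14379 + 918 = 15297
fish 18: 15297 + 918 = 16215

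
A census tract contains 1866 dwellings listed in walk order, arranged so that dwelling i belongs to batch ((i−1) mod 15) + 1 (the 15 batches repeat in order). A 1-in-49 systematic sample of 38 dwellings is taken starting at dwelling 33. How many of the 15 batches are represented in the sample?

Consecutive selections differ by k = 49, so their batch numbers differ by 49 mod 15 = 4.
gcd(49, 15) = 1, so the sample visits 15/1 = 15 distinct residues mod 15.
Start 33 is batch 3; the batches hit are 1, 2, 3, 4, 5, 6, 7, 8, 9, 10, 11, 12, 13, 14, 15.

15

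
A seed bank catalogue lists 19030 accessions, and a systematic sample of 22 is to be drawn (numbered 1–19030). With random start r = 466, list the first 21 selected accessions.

k = N/n = 19030/22 = 865
accession 1: 466
accession 2: 466 + 865 = 1331
accession 3: 1331 + 865 = 2196
accession 4: 2196 + 865 = 3061
accession 5: 3061 + 865 = 3926
accession 6: 3926 + 865 = 4791
accession 7: 4791 + 865 = 5656
accession 8: 5656 + 865 = 6521
accession 9: 6521 + 865 = 7386
accession 10: 7386 + 865 = 8251
accession 11: 8251 + 865 = 9116
accession 12: 9116 + 865 = 9981
accession 13: 9981 + 865 = 10846
accession 14: 10846 + 865 = 11711
accession 15: 11711 + 865 = 12576
accession 16: 12576 + 865 = 13441
accession 17: 13441 + 865 = 14306
accession 18: 14306 + 865 = 15171
accession 19: 15171 + 865 = 16036
accession 20: 16036 + 865 = 16901
accession 21: 16901 + 865 = 17766

466, 1331, 2196, 3061, 3926, 4791, 5656, 6521, 7386, 8251, 9116, 9981, 10846, 11711, 12576, 13441, 14306, 15171, 16036, 16901, 17766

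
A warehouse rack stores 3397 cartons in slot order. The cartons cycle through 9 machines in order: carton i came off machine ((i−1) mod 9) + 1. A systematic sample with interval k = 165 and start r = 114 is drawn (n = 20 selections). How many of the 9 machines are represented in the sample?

Consecutive selections differ by k = 165, so their machine numbers differ by 165 mod 9 = 3.
gcd(165, 9) = 3, so the sample visits 9/3 = 3 distinct residues mod 9.
Start 114 is machine 6; the machines hit are 3, 6, 9.

3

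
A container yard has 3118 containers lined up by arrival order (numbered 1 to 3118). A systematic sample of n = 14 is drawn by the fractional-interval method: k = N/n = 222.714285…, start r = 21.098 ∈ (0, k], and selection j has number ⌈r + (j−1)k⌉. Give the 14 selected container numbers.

j=1: r + 0k = 21.098 → ⌈·⌉ = 22
j=2: r + 1k = 243.812285… → ⌈·⌉ = 244
j=3: r + 2k = 466.526571… → ⌈·⌉ = 467
j=4: r + 3k = 689.240857… → ⌈·⌉ = 690
j=5: r + 4k = 911.955142… → ⌈·⌉ = 912
j=6: r + 5k = 1134.669428… → ⌈·⌉ = 1135
j=7: r + 6k = 1357.383714… → ⌈·⌉ = 1358
j=8: r + 7k = 1580.098 → ⌈·⌉ = 1581
j=9: r + 8k = 1802.812285… → ⌈·⌉ = 1803
j=10: r + 9k = 2025.526571… → ⌈·⌉ = 2026
j=11: r + 10k = 2248.240857… → ⌈·⌉ = 2249
j=12: r + 11k = 2470.955142… → ⌈·⌉ = 2471
j=13: r + 12k = 2693.669428… → ⌈·⌉ = 2694
j=14: r + 13k = 2916.383714… → ⌈·⌉ = 2917

22, 244, 467, 690, 912, 1135, 1358, 1581, 1803, 2026, 2249, 2471, 2694, 2917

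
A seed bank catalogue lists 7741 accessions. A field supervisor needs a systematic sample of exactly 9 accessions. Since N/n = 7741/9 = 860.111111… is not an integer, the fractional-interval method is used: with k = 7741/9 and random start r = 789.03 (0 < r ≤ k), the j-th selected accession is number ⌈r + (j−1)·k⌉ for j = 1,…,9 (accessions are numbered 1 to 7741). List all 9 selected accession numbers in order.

j=1: r + 0k = 789.03 → ⌈·⌉ = 790
j=2: r + 1k = 1649.141111… → ⌈·⌉ = 1650
j=3: r + 2k = 2509.252222… → ⌈·⌉ = 2510
j=4: r + 3k = 3369.363333… → ⌈·⌉ = 3370
j=5: r + 4k = 4229.474444… → ⌈·⌉ = 4230
j=6: r + 5k = 5089.585555… → ⌈·⌉ = 5090
j=7: r + 6k = 5949.696666… → ⌈·⌉ = 5950
j=8: r + 7k = 6809.807777… → ⌈·⌉ = 6810
j=9: r + 8k = 7669.918888… → ⌈·⌉ = 7670

790, 1650, 2510, 3370, 4230, 5090, 5950, 6810, 7670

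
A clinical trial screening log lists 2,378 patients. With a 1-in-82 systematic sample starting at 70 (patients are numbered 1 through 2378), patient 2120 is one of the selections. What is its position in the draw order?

k = 82
position = (2120 − 70)/82 + 1 = 2050/82 + 1 = 25 + 1 = 26

26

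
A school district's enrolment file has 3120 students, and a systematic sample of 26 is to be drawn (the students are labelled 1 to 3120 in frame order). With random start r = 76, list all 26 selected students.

k = N/n = 3120/26 = 120
student 1: 76
student 2: 76 + 120 = 196
student 3: 196 + 120 = 316
student 4: 316 + 120 = 436
student 5: 436 + 120 = 556
student 6: 556 + 120 = 676
student 7: 676 + 120 = 796
student 8: 796 + 120 = 916
student 9: 916 + 120 = 1036
student 10: 1036 + 120 = 1156
student 11: 1156 + 120 = 1276
student 12: 1276 + 120 = 1396
student 13: 1396 + 120 = 1516
student 14: 1516 + 120 = 1636
student 15: 1636 + 120 = 1756
student 16: 1756 + 120 = 1876
student 17: 1876 + 120 = 1996
student 18: 1996 + 120 = 2116
student 19: 2116 + 120 = 2236
student 20: 2236 + 120 = 2356
student 21: 2356 + 120 = 2476
student 22: 2476 + 120 = 2596
student 23: 2596 + 120 = 2716
student 24: 2716 + 120 = 2836
student 25: 2836 + 120 = 2956
student 26: 2956 + 120 = 3076

76, 196, 316, 436, 556, 676, 796, 916, 1036, 1156, 1276, 1396, 1516, 1636, 1756, 1876, 1996, 2116, 2236, 2356, 2476, 2596, 2716, 2836, 2956, 3076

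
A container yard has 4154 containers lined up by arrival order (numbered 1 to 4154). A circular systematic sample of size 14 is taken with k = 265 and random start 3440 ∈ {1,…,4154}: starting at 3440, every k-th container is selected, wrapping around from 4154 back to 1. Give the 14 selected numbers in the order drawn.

Selection 1: 3440
Selection 2: 3440 + 265 = 3705
Selection 3: 3705 + 265 = 3970
Selection 4: 3970 + 265 = 4235 → 4235 − 4154 = 81
Selection 5: 81 + 265 = 346
Selection 6: 346 + 265 = 611
Selection 7: 611 + 265 = 876
Selection 8: 876 + 265 = 1141
Selection 9: 1141 + 265 = 1406
Selection 10: 1406 + 265 = 1671
Selection 11: 1671 + 265 = 1936
Selection 12: 1936 + 265 = 2201
Selection 13: 2201 + 265 = 2466
Selection 14: 2466 + 265 = 2731

3440, 3705, 3970, 81, 346, 611, 876, 1141, 1406, 1671, 1936, 2201, 2466, 2731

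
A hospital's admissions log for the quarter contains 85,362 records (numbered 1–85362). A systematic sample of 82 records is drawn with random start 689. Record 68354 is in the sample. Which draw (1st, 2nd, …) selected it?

k = 85362/82 = 1041
position = (68354 − 689)/1041 + 1 = 67665/1041 + 1 = 65 + 1 = 66

66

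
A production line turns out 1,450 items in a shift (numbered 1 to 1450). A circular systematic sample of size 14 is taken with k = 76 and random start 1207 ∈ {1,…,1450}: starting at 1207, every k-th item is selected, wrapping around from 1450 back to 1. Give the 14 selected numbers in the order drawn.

1207, 1283, 1359, 1435, 61, 137, 213, 289, 365, 441, 517, 593, 669, 745

Selection 1: 1207
Selection 2: 1207 + 76 = 1283
Selection 3: 1283 + 76 = 1359
Selection 4: 1359 + 76 = 1435
Selection 5: 1435 + 76 = 1511 → 1511 − 1450 = 61
Selection 6: 61 + 76 = 137
Selection 7: 137 + 76 = 213
Selection 8: 213 + 76 = 289
Selection 9: 289 + 76 = 365
Selection 10: 365 + 76 = 441
Selection 11: 441 + 76 = 517
Selection 12: 517 + 76 = 593
Selection 13: 593 + 76 = 669
Selection 14: 669 + 76 = 745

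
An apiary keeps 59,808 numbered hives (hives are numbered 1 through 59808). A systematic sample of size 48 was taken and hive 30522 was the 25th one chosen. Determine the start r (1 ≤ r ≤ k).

k = 59808/48 = 1246
r = 30522 − (25−1)×1246 = 30522 − 29904 = 618

618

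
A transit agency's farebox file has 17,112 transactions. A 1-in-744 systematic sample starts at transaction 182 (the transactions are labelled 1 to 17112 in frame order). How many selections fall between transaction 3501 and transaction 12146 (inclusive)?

12

k = 744
First selection ≥ 3501: 182 + ⌈(3501−182)/744⌉·744 = 182 + 5×744 = 3902
Last selection ≤ 12146: 182 + ⌊(12146−182)/744⌋·744 = 182 + 16×744 = 12086
Count = 16 − 5 + 1 = 12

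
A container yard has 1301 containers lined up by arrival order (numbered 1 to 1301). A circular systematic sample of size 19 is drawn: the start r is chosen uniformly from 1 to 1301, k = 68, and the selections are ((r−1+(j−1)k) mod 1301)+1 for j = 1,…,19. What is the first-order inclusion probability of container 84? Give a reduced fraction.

For each position j, as r ranges over 1…1301 the j-th selection hits every container exactly once, so container 84 is selected for exactly 19 of the 1301 starts.
Inclusion probability = 19/1301.

19/1301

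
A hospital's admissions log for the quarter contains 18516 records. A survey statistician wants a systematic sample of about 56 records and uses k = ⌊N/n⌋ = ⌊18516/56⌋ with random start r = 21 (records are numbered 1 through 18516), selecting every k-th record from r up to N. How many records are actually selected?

k = ⌊18516/56⌋ = 330
Achieved size = ⌊(18516 − 21)/330⌋ + 1 = ⌊18495/330⌋ + 1 = 56 + 1 = 57
(last selection: 21 + 56×330 = 18501 ≤ 18516; next would be 18831 > 18516)

57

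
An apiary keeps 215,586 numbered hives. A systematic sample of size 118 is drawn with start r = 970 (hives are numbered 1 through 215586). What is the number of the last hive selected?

k = 215586/118 = 1827
118th selection = r + (118−1)·k = 970 + 117×1827 = 970 + 213759 = 214729

214729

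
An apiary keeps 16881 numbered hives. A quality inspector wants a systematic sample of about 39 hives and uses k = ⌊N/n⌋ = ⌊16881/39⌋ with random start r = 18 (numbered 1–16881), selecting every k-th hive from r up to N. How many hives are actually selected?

40

k = ⌊16881/39⌋ = 432
Achieved size = ⌊(16881 − 18)/432⌋ + 1 = ⌊16863/432⌋ + 1 = 39 + 1 = 40
(last selection: 18 + 39×432 = 16866 ≤ 16881; next would be 17298 > 16881)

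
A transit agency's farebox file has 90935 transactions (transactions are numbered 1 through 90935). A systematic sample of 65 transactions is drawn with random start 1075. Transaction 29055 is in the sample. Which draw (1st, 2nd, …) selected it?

21

k = 90935/65 = 1399
position = (29055 − 1075)/1399 + 1 = 27980/1399 + 1 = 20 + 1 = 21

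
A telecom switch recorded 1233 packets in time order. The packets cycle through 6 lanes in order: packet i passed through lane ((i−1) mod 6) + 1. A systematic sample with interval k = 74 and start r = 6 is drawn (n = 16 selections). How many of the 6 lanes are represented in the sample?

Consecutive selections differ by k = 74, so their lane numbers differ by 74 mod 6 = 2.
gcd(74, 6) = 2, so the sample visits 6/2 = 3 distinct residues mod 6.
Start 6 is lane 6; the lanes hit are 2, 4, 6.

3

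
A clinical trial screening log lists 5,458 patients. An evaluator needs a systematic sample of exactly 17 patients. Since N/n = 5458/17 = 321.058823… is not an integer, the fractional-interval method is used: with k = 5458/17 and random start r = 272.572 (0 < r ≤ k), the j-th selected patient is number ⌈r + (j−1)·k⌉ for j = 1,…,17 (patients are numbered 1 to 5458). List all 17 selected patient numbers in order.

j=1: r + 0k = 272.572 → ⌈·⌉ = 273
j=2: r + 1k = 593.630823… → ⌈·⌉ = 594
j=3: r + 2k = 914.689647… → ⌈·⌉ = 915
j=4: r + 3k = 1235.748470… → ⌈·⌉ = 1236
j=5: r + 4k = 1556.807294… → ⌈·⌉ = 1557
j=6: r + 5k = 1877.866117… → ⌈·⌉ = 1878
j=7: r + 6k = 2198.924941… → ⌈·⌉ = 2199
j=8: r + 7k = 2519.983764… → ⌈·⌉ = 2520
j=9: r + 8k = 2841.042588… → ⌈·⌉ = 2842
j=10: r + 9k = 3162.101411… → ⌈·⌉ = 3163
j=11: r + 10k = 3483.160235… → ⌈·⌉ = 3484
j=12: r + 11k = 3804.219058… → ⌈·⌉ = 3805
j=13: r + 12k = 4125.277882… → ⌈·⌉ = 4126
j=14: r + 13k = 4446.336705… → ⌈·⌉ = 4447
j=15: r + 14k = 4767.395529… → ⌈·⌉ = 4768
j=16: r + 15k = 5088.454352… → ⌈·⌉ = 5089
j=17: r + 16k = 5409.513176… → ⌈·⌉ = 5410

273, 594, 915, 1236, 1557, 1878, 2199, 2520, 2842, 3163, 3484, 3805, 4126, 4447, 4768, 5089, 5410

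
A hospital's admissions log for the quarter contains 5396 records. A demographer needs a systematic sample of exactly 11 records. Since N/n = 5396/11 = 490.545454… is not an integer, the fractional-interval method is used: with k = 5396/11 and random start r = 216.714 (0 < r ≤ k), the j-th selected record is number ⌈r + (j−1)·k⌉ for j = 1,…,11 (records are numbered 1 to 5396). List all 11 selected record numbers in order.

217, 708, 1198, 1689, 2179, 2670, 3160, 3651, 4142, 4632, 5123

j=1: r + 0k = 216.714 → ⌈·⌉ = 217
j=2: r + 1k = 707.259454… → ⌈·⌉ = 708
j=3: r + 2k = 1197.804909… → ⌈·⌉ = 1198
j=4: r + 3k = 1688.350363… → ⌈·⌉ = 1689
j=5: r + 4k = 2178.895818… → ⌈·⌉ = 2179
j=6: r + 5k = 2669.441272… → ⌈·⌉ = 2670
j=7: r + 6k = 3159.986727… → ⌈·⌉ = 3160
j=8: r + 7k = 3650.532181… → ⌈·⌉ = 3651
j=9: r + 8k = 4141.077636… → ⌈·⌉ = 4142
j=10: r + 9k = 4631.623090… → ⌈·⌉ = 4632
j=11: r + 10k = 5122.168545… → ⌈·⌉ = 5123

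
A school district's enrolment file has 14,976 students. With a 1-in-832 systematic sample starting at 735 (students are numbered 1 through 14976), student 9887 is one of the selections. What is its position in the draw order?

12

k = 832
position = (9887 − 735)/832 + 1 = 9152/832 + 1 = 11 + 1 = 12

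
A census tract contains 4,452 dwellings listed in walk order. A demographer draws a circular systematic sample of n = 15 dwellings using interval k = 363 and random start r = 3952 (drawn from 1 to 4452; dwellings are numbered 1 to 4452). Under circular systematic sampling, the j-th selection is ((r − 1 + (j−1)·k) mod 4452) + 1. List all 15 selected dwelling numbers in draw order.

3952, 4315, 226, 589, 952, 1315, 1678, 2041, 2404, 2767, 3130, 3493, 3856, 4219, 130

Selection 1: 3952
Selection 2: 3952 + 363 = 4315
Selection 3: 4315 + 363 = 4678 → 4678 − 4452 = 226
Selection 4: 226 + 363 = 589
Selection 5: 589 + 363 = 952
Selection 6: 952 + 363 = 1315
Selection 7: 1315 + 363 = 1678
Selection 8: 1678 + 363 = 2041
Selection 9: 2041 + 363 = 2404
Selection 10: 2404 + 363 = 2767
Selection 11: 2767 + 363 = 3130
Selection 12: 3130 + 363 = 3493
Selection 13: 3493 + 363 = 3856
Selection 14: 3856 + 363 = 4219
Selection 15: 4219 + 363 = 4582 → 4582 − 4452 = 130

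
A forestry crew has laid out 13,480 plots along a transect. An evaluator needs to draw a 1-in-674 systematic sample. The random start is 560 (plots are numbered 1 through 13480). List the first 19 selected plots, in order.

plot 1: 560
plot 2: 560 + 674 = 1234
plot 3: 1234 + 674 = 1908
plot 4: 1908 + 674 = 2582
plot 5: 2582 + 674 = 3256
plot 6: 3256 + 674 = 3930
plot 7: 3930 + 674 = 4604
plot 8: 4604 + 674 = 5278
plot 9: 5278 + 674 = 5952
plot 10: 5952 + 674 = 6626
plot 11: 6626 + 674 = 7300
plot 12: 7300 + 674 = 7974
plot 13: 7974 + 674 = 8648
plot 14: 8648 + 674 = 9322
plot 15: 9322 + 674 = 9996
plot 16: 9996 + 674 = 10670
plot 17: 10670 + 674 = 11344
plot 18: 11344 + 674 = 12018
plot 19: 12018 + 674 = 12692

560, 1234, 1908, 2582, 3256, 3930, 4604, 5278, 5952, 6626, 7300, 7974, 8648, 9322, 9996, 10670, 11344, 12018, 12692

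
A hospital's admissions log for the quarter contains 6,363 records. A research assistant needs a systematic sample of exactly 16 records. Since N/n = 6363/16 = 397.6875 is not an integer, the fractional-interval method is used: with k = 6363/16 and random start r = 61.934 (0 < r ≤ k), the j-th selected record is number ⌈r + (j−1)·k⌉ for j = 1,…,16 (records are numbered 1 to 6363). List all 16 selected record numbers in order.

62, 460, 858, 1255, 1653, 2051, 2449, 2846, 3244, 3642, 4039, 4437, 4835, 5232, 5630, 6028

j=1: r + 0k = 61.934 → ⌈·⌉ = 62
j=2: r + 1k = 459.6215 → ⌈·⌉ = 460
j=3: r + 2k = 857.309 → ⌈·⌉ = 858
j=4: r + 3k = 1254.9965 → ⌈·⌉ = 1255
j=5: r + 4k = 1652.684 → ⌈·⌉ = 1653
j=6: r + 5k = 2050.3715 → ⌈·⌉ = 2051
j=7: r + 6k = 2448.059 → ⌈·⌉ = 2449
j=8: r + 7k = 2845.7465 → ⌈·⌉ = 2846
j=9: r + 8k = 3243.434 → ⌈·⌉ = 3244
j=10: r + 9k = 3641.1215 → ⌈·⌉ = 3642
j=11: r + 10k = 4038.809 → ⌈·⌉ = 4039
j=12: r + 11k = 4436.4965 → ⌈·⌉ = 4437
j=13: r + 12k = 4834.184 → ⌈·⌉ = 4835
j=14: r + 13k = 5231.8715 → ⌈·⌉ = 5232
j=15: r + 14k = 5629.559 → ⌈·⌉ = 5630
j=16: r + 15k = 6027.2465 → ⌈·⌉ = 6028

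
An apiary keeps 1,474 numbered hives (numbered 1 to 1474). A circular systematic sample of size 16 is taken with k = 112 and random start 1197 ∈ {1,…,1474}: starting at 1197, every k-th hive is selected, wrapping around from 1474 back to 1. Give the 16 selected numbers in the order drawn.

1197, 1309, 1421, 59, 171, 283, 395, 507, 619, 731, 843, 955, 1067, 1179, 1291, 1403

Selection 1: 1197
Selection 2: 1197 + 112 = 1309
Selection 3: 1309 + 112 = 1421
Selection 4: 1421 + 112 = 1533 → 1533 − 1474 = 59
Selection 5: 59 + 112 = 171
Selection 6: 171 + 112 = 283
Selection 7: 283 + 112 = 395
Selection 8: 395 + 112 = 507
Selection 9: 507 + 112 = 619
Selection 10: 619 + 112 = 731
Selection 11: 731 + 112 = 843
Selection 12: 843 + 112 = 955
Selection 13: 955 + 112 = 1067
Selection 14: 1067 + 112 = 1179
Selection 15: 1179 + 112 = 1291
Selection 16: 1291 + 112 = 1403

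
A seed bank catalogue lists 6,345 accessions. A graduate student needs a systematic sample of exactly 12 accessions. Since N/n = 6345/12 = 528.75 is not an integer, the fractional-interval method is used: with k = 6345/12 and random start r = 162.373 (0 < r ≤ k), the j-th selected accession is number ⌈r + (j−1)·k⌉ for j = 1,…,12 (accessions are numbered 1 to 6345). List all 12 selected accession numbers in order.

j=1: r + 0k = 162.373 → ⌈·⌉ = 163
j=2: r + 1k = 691.123 → ⌈·⌉ = 692
j=3: r + 2k = 1219.873 → ⌈·⌉ = 1220
j=4: r + 3k = 1748.623 → ⌈·⌉ = 1749
j=5: r + 4k = 2277.373 → ⌈·⌉ = 2278
j=6: r + 5k = 2806.123 → ⌈·⌉ = 2807
j=7: r + 6k = 3334.873 → ⌈·⌉ = 3335
j=8: r + 7k = 3863.623 → ⌈·⌉ = 3864
j=9: r + 8k = 4392.373 → ⌈·⌉ = 4393
j=10: r + 9k = 4921.123 → ⌈·⌉ = 4922
j=11: r + 10k = 5449.873 → ⌈·⌉ = 5450
j=12: r + 11k = 5978.623 → ⌈·⌉ = 5979

163, 692, 1220, 1749, 2278, 2807, 3335, 3864, 4393, 4922, 5450, 5979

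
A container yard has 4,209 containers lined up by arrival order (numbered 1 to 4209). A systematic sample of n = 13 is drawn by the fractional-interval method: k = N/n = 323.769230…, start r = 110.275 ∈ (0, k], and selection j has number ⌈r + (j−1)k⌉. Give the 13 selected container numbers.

111, 435, 758, 1082, 1406, 1730, 2053, 2377, 2701, 3025, 3348, 3672, 3996

j=1: r + 0k = 110.275 → ⌈·⌉ = 111
j=2: r + 1k = 434.044230… → ⌈·⌉ = 435
j=3: r + 2k = 757.813461… → ⌈·⌉ = 758
j=4: r + 3k = 1081.582692… → ⌈·⌉ = 1082
j=5: r + 4k = 1405.351923… → ⌈·⌉ = 1406
j=6: r + 5k = 1729.121153… → ⌈·⌉ = 1730
j=7: r + 6k = 2052.890384… → ⌈·⌉ = 2053
j=8: r + 7k = 2376.659615… → ⌈·⌉ = 2377
j=9: r + 8k = 2700.428846… → ⌈·⌉ = 2701
j=10: r + 9k = 3024.198076… → ⌈·⌉ = 3025
j=11: r + 10k = 3347.967307… → ⌈·⌉ = 3348
j=12: r + 11k = 3671.736538… → ⌈·⌉ = 3672
j=13: r + 12k = 3995.505769… → ⌈·⌉ = 3996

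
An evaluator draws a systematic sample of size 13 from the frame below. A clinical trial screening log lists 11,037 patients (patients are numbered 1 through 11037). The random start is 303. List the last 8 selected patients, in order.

k = N/n = 11037/13 = 849
6th selection = 303 + 5×849 = 4548
7th: 4548 + 849 = 5397
8th: 5397 + 849 = 6246
9th: 6246 + 849 = 7095
10th: 7095 + 849 = 7944
11th: 7944 + 849 = 8793
12th: 8793 + 849 = 9642
13th: 9642 + 849 = 10491

4548, 5397, 6246, 7095, 7944, 8793, 9642, 10491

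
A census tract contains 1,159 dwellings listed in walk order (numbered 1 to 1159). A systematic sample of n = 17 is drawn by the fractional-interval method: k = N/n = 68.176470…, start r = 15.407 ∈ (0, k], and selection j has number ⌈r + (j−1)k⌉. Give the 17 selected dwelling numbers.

16, 84, 152, 220, 289, 357, 425, 493, 561, 629, 698, 766, 834, 902, 970, 1039, 1107

j=1: r + 0k = 15.407 → ⌈·⌉ = 16
j=2: r + 1k = 83.583470… → ⌈·⌉ = 84
j=3: r + 2k = 151.759941… → ⌈·⌉ = 152
j=4: r + 3k = 219.936411… → ⌈·⌉ = 220
j=5: r + 4k = 288.112882… → ⌈·⌉ = 289
j=6: r + 5k = 356.289352… → ⌈·⌉ = 357
j=7: r + 6k = 424.465823… → ⌈·⌉ = 425
j=8: r + 7k = 492.642294… → ⌈·⌉ = 493
j=9: r + 8k = 560.818764… → ⌈·⌉ = 561
j=10: r + 9k = 628.995235… → ⌈·⌉ = 629
j=11: r + 10k = 697.171705… → ⌈·⌉ = 698
j=12: r + 11k = 765.348176… → ⌈·⌉ = 766
j=13: r + 12k = 833.524647… → ⌈·⌉ = 834
j=14: r + 13k = 901.701117… → ⌈·⌉ = 902
j=15: r + 14k = 969.877588… → ⌈·⌉ = 970
j=16: r + 15k = 1038.054058… → ⌈·⌉ = 1039
j=17: r + 16k = 1106.230529… → ⌈·⌉ = 1107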